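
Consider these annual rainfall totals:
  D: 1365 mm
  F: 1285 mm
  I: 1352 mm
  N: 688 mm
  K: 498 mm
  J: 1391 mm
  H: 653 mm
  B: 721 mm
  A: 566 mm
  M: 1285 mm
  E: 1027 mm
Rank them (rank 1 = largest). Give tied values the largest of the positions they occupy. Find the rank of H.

9

Sorted (descending): 1391, 1365, 1352, 1285, 1285, 1027, 721, 688, 653, 566, 498
The 2 values of 1285 occupy positions 4–5 → each gets rank 5.
H has value 653 mm → rank 9.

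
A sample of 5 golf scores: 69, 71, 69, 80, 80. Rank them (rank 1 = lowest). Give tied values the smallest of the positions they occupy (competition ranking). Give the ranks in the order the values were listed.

Sorted (ascending): 69, 69, 71, 80, 80
The 2 values of 69 occupy positions 1–2 → each gets rank 1.
The 2 values of 80 occupy positions 4–5 → each gets rank 4.

1, 3, 1, 4, 4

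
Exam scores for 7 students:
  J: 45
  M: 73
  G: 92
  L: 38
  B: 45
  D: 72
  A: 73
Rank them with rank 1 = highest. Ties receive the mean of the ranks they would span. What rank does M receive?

2.5

Sorted (descending): 92, 73, 73, 72, 45, 45, 38
The 2 values of 73 occupy positions 2–3 → average rank (2+3)/2 = 2.5.
The 2 values of 45 occupy positions 5–6 → average rank (5+6)/2 = 5.5.
M has value 73 → rank 2.5.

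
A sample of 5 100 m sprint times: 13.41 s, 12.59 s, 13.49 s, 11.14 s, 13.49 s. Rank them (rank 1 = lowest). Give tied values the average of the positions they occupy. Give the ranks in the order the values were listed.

Sorted (ascending): 11.14, 12.59, 13.41, 13.49, 13.49
The 2 values of 13.49 occupy positions 4–5 → average rank (4+5)/2 = 4.5.

3, 2, 4.5, 1, 4.5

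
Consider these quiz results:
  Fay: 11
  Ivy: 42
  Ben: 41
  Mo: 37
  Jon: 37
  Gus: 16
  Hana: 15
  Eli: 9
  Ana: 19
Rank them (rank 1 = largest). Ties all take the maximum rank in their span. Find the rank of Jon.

4

Sorted (descending): 42, 41, 37, 37, 19, 16, 15, 11, 9
The 2 values of 37 occupy positions 3–4 → each gets rank 4.
Jon has value 37 → rank 4.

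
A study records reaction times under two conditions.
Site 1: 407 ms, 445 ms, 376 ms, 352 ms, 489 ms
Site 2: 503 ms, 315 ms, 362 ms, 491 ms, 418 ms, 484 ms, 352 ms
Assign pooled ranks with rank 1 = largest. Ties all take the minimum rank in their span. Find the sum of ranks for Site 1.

33

Sorted (descending): 503, 491, 489, 484, 445, 418, 407, 376, 362, 352, 352, 315
The 2 values of 352 occupy positions 10–11 → each gets rank 10.
Site 1 values → pooled ranks: 407→7, 445→5, 376→8, 352→10, 489→3
Rank sum = 7 + 5 + 8 + 10 + 3 = 33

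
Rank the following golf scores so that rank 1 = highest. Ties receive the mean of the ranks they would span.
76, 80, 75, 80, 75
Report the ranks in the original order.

Sorted (descending): 80, 80, 76, 75, 75
The 2 values of 80 occupy positions 1–2 → average rank (1+2)/2 = 1.5.
The 2 values of 75 occupy positions 4–5 → average rank (4+5)/2 = 4.5.

3, 1.5, 4.5, 1.5, 4.5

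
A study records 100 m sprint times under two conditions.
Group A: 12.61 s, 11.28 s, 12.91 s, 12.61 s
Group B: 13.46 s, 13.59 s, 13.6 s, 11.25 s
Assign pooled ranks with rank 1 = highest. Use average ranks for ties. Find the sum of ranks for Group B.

Sorted (descending): 13.6, 13.59, 13.46, 12.91, 12.61, 12.61, 11.28, 11.25
The 2 values of 12.61 occupy positions 5–6 → average rank (5+6)/2 = 5.5.
Group B values → pooled ranks: 13.46→3, 13.59→2, 13.6→1, 11.25→8
Rank sum = 3 + 2 + 1 + 8 = 14

14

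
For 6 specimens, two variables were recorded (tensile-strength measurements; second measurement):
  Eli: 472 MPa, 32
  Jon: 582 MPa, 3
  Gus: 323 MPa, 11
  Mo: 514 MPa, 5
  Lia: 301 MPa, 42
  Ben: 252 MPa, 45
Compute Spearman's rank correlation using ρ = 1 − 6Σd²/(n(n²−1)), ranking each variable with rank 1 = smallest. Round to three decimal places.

Ranks of variable 1: 4, 6, 3, 5, 2, 1
Ranks of variable 2: 4, 1, 3, 2, 5, 6
d = r₁ − r₂: 0, 5, 0, 3, -3, -5
d²: 0, 25, 0, 9, 9, 25; Σd² = 68
ρ = 1 − 6·68/(6·35) = 1 − 408/210 = -0.943

-0.943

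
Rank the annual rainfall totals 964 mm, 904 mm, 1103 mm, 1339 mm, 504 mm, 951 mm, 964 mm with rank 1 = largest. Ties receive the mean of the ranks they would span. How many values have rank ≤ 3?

2

Sorted (descending): 1339, 1103, 964, 964, 951, 904, 504
The 2 values of 964 occupy positions 3–4 → average rank (3+4)/2 = 3.5.
Ranks ≤ 3: {1, 2} → 2 values.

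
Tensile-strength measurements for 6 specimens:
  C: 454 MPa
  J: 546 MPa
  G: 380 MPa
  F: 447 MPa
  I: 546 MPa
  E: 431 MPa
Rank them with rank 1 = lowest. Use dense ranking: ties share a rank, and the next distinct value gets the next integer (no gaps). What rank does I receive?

5

Sorted (ascending): 380, 431, 447, 454, 546, 546
The 2 values of 546 share dense rank 5.
Remaining distinct values take the next consecutive integers.
I has value 546 MPa → rank 5.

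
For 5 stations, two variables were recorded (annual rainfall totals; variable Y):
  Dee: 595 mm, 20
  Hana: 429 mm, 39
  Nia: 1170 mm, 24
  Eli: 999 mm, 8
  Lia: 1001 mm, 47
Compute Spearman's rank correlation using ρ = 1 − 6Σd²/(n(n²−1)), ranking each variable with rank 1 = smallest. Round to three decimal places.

Ranks of variable 1: 2, 1, 5, 3, 4
Ranks of variable 2: 2, 4, 3, 1, 5
d = r₁ − r₂: 0, -3, 2, 2, -1
d²: 0, 9, 4, 4, 1; Σd² = 18
ρ = 1 − 6·18/(5·24) = 1 − 108/120 = 0.100

0.100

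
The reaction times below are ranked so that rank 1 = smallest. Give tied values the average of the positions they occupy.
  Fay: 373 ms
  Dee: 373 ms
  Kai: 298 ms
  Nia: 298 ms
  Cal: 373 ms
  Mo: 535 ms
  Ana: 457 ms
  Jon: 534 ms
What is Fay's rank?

4

Sorted (ascending): 298, 298, 373, 373, 373, 457, 534, 535
The 2 values of 298 occupy positions 1–2 → average rank (1+2)/2 = 1.5.
The 3 values of 373 occupy positions 3–5 → average rank 4.
Fay has value 373 ms → rank 4.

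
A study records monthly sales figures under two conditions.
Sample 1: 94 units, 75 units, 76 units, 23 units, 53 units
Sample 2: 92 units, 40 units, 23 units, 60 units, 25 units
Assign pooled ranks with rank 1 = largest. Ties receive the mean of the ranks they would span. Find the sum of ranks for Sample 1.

Sorted (descending): 94, 92, 76, 75, 60, 53, 40, 25, 23, 23
The 2 values of 23 occupy positions 9–10 → average rank (9+10)/2 = 9.5.
Sample 1 values → pooled ranks: 94→1, 75→4, 76→3, 23→9.5, 53→6
Rank sum = 1 + 4 + 3 + 9.5 + 6 = 23.5

23.5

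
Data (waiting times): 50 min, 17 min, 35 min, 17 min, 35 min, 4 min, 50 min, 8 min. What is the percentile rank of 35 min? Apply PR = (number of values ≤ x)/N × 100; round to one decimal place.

75.0

N = 8.
Strictly below 35: 4. Equal to 35: 2.
PR = 6/8 × 100 = 75.0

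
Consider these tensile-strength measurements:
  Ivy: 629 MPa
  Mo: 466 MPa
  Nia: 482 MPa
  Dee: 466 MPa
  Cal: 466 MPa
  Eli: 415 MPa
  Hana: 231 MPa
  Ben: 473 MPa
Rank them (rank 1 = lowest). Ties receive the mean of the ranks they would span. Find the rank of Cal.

4

Sorted (ascending): 231, 415, 466, 466, 466, 473, 482, 629
The 3 values of 466 occupy positions 3–5 → average rank 4.
Cal has value 466 MPa → rank 4.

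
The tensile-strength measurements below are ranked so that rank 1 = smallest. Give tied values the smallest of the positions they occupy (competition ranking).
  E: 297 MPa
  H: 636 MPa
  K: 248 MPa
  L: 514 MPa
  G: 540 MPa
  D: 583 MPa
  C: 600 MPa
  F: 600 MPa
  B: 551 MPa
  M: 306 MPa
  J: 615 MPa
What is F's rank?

8

Sorted (ascending): 248, 297, 306, 514, 540, 551, 583, 600, 600, 615, 636
The 2 values of 600 occupy positions 8–9 → each gets rank 8.
F has value 600 MPa → rank 8.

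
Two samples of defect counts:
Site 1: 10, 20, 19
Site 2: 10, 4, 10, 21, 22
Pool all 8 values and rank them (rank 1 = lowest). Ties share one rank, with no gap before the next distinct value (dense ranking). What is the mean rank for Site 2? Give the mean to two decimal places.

3.20

Sorted (ascending): 4, 10, 10, 10, 19, 20, 21, 22
The 3 values of 10 share dense rank 2.
Remaining distinct values take the next consecutive integers.
Site 2 values → pooled ranks: 10→2, 4→1, 10→2, 21→5, 22→6
Mean rank = (2 + 1 + 2 + 5 + 6) / 5 = 3.20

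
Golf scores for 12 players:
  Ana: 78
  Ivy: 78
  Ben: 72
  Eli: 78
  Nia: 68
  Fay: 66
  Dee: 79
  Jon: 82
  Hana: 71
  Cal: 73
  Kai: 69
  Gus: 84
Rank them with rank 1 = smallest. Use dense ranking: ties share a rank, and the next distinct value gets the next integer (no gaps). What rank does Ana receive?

Sorted (ascending): 66, 68, 69, 71, 72, 73, 78, 78, 78, 79, 82, 84
The 3 values of 78 share dense rank 7.
Remaining distinct values take the next consecutive integers.
Ana has value 78 → rank 7.

7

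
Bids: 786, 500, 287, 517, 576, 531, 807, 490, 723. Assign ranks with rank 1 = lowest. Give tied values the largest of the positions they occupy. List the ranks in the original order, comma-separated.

8, 3, 1, 4, 6, 5, 9, 2, 7

Sorted (ascending): 287, 490, 500, 517, 531, 576, 723, 786, 807
No ties — each value takes its position as its rank.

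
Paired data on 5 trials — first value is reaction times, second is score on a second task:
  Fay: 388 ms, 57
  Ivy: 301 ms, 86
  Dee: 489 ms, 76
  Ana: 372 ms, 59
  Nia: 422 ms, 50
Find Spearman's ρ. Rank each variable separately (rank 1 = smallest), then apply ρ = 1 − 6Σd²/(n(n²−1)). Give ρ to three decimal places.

-0.400

Ranks of variable 1: 3, 1, 5, 2, 4
Ranks of variable 2: 2, 5, 4, 3, 1
d = r₁ − r₂: 1, -4, 1, -1, 3
d²: 1, 16, 1, 1, 9; Σd² = 28
ρ = 1 − 6·28/(5·24) = 1 − 168/120 = -0.400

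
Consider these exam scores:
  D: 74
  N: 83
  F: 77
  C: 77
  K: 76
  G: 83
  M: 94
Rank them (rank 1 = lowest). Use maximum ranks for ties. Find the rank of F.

4

Sorted (ascending): 74, 76, 77, 77, 83, 83, 94
The 2 values of 77 occupy positions 3–4 → each gets rank 4.
The 2 values of 83 occupy positions 5–6 → each gets rank 6.
F has value 77 → rank 4.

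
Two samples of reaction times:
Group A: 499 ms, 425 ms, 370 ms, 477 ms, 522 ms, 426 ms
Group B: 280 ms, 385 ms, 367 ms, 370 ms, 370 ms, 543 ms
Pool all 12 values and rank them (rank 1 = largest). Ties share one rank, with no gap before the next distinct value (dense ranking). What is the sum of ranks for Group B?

43

Sorted (descending): 543, 522, 499, 477, 426, 425, 385, 370, 370, 370, 367, 280
The 3 values of 370 share dense rank 8.
Remaining distinct values take the next consecutive integers.
Group B values → pooled ranks: 280→10, 385→7, 367→9, 370→8, 370→8, 543→1
Rank sum = 10 + 7 + 9 + 8 + 8 + 1 = 43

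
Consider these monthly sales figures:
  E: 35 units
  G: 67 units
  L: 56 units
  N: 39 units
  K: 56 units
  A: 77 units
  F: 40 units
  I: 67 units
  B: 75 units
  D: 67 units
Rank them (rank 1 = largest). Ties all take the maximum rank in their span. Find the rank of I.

5

Sorted (descending): 77, 75, 67, 67, 67, 56, 56, 40, 39, 35
The 3 values of 67 occupy positions 3–5 → each gets rank 5.
The 2 values of 56 occupy positions 6–7 → each gets rank 7.
I has value 67 units → rank 5.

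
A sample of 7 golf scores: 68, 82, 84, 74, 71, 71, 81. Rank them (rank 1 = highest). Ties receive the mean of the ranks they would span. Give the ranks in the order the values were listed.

Sorted (descending): 84, 82, 81, 74, 71, 71, 68
The 2 values of 71 occupy positions 5–6 → average rank (5+6)/2 = 5.5.

7, 2, 1, 4, 5.5, 5.5, 3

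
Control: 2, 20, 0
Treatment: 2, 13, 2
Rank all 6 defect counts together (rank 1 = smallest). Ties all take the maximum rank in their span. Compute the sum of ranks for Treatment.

Sorted (ascending): 0, 2, 2, 2, 13, 20
The 3 values of 2 occupy positions 2–4 → each gets rank 4.
Treatment values → pooled ranks: 2→4, 13→5, 2→4
Rank sum = 4 + 5 + 4 = 13

13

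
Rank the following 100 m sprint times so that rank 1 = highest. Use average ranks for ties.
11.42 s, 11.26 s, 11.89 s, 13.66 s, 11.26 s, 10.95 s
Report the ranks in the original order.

Sorted (descending): 13.66, 11.89, 11.42, 11.26, 11.26, 10.95
The 2 values of 11.26 occupy positions 4–5 → average rank (4+5)/2 = 4.5.

3, 4.5, 2, 1, 4.5, 6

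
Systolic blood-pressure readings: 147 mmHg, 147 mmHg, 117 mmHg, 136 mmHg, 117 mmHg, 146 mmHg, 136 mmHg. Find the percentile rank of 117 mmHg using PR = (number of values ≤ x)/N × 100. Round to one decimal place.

N = 7.
Strictly below 117: 0. Equal to 117: 2.
PR = 2/7 × 100 = 28.6

28.6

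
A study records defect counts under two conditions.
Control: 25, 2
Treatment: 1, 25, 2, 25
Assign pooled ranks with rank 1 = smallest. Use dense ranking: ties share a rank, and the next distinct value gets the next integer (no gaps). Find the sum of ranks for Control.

Sorted (ascending): 1, 2, 2, 25, 25, 25
The 2 values of 2 share dense rank 2.
The 3 values of 25 share dense rank 3.
Remaining distinct values take the next consecutive integers.
Control values → pooled ranks: 25→3, 2→2
Rank sum = 3 + 2 = 5

5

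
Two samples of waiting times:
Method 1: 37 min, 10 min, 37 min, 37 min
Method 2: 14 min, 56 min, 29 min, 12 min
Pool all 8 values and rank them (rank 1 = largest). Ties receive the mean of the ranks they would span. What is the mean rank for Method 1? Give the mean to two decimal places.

Sorted (descending): 56, 37, 37, 37, 29, 14, 12, 10
The 3 values of 37 occupy positions 2–4 → average rank 3.
Method 1 values → pooled ranks: 37→3, 10→8, 37→3, 37→3
Mean rank = (3 + 8 + 3 + 3) / 4 = 4.25

4.25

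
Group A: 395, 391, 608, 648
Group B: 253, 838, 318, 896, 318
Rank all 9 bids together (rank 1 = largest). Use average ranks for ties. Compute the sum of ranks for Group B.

Sorted (descending): 896, 838, 648, 608, 395, 391, 318, 318, 253
The 2 values of 318 occupy positions 7–8 → average rank (7+8)/2 = 7.5.
Group B values → pooled ranks: 253→9, 838→2, 318→7.5, 896→1, 318→7.5
Rank sum = 9 + 2 + 7.5 + 1 + 7.5 = 27

27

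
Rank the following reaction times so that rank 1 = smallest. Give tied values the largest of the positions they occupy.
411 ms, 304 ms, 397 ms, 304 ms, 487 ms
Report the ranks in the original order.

Sorted (ascending): 304, 304, 397, 411, 487
The 2 values of 304 occupy positions 1–2 → each gets rank 2.

4, 2, 3, 2, 5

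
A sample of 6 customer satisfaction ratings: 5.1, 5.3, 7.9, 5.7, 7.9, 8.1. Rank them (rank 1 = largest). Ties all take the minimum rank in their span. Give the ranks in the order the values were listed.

Sorted (descending): 8.1, 7.9, 7.9, 5.7, 5.3, 5.1
The 2 values of 7.9 occupy positions 2–3 → each gets rank 2.

6, 5, 2, 4, 2, 1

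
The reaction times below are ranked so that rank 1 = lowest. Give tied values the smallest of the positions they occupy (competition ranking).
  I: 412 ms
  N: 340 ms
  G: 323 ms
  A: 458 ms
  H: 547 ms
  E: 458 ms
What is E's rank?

4

Sorted (ascending): 323, 340, 412, 458, 458, 547
The 2 values of 458 occupy positions 4–5 → each gets rank 4.
E has value 458 ms → rank 4.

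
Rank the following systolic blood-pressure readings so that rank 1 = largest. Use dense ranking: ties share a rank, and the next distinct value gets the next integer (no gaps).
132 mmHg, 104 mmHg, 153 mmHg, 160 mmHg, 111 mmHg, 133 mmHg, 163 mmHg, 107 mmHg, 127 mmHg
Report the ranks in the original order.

Sorted (descending): 163, 160, 153, 133, 132, 127, 111, 107, 104
No ties — each value takes its position as its rank.

5, 9, 3, 2, 7, 4, 1, 8, 6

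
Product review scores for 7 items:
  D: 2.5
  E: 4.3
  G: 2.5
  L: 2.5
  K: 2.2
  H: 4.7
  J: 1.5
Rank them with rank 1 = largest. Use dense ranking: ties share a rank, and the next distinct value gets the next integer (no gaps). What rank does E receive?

2

Sorted (descending): 4.7, 4.3, 2.5, 2.5, 2.5, 2.2, 1.5
The 3 values of 2.5 share dense rank 3.
Remaining distinct values take the next consecutive integers.
E has value 4.3 → rank 2.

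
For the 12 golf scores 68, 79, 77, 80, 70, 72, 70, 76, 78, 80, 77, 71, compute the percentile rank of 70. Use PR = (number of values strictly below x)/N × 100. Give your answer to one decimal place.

N = 12.
Strictly below 70: 1. Equal to 70: 2.
PR = 1/12 × 100 = 8.3

8.3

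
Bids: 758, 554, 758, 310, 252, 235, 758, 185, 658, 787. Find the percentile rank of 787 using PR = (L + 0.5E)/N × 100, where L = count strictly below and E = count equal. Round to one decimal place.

95.0

N = 10.
Strictly below 787: 9. Equal to 787: 1.
PR = (9 + 0.5·1)/10 × 100 = 95.0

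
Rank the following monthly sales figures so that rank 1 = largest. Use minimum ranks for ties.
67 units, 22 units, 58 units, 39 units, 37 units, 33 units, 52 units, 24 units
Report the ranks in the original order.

1, 8, 2, 4, 5, 6, 3, 7

Sorted (descending): 67, 58, 52, 39, 37, 33, 24, 22
No ties — each value takes its position as its rank.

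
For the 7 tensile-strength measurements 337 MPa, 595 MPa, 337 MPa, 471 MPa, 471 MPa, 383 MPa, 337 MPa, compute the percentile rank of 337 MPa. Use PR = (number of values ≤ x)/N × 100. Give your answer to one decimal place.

N = 7.
Strictly below 337: 0. Equal to 337: 3.
PR = 3/7 × 100 = 42.9

42.9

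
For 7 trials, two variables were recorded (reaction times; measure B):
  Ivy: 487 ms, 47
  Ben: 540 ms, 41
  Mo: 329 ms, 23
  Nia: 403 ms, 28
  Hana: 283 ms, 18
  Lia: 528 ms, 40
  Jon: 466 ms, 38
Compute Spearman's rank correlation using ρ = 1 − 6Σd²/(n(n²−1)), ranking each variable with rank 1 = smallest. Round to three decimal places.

Ranks of variable 1: 5, 7, 2, 3, 1, 6, 4
Ranks of variable 2: 7, 6, 2, 3, 1, 5, 4
d = r₁ − r₂: -2, 1, 0, 0, 0, 1, 0
d²: 4, 1, 0, 0, 0, 1, 0; Σd² = 6
ρ = 1 − 6·6/(7·48) = 1 − 36/336 = 0.893

0.893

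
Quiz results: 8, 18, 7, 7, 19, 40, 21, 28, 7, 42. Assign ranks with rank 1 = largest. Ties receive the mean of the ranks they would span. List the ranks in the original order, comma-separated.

Sorted (descending): 42, 40, 28, 21, 19, 18, 8, 7, 7, 7
The 3 values of 7 occupy positions 8–10 → average rank 9.

7, 6, 9, 9, 5, 2, 4, 3, 9, 1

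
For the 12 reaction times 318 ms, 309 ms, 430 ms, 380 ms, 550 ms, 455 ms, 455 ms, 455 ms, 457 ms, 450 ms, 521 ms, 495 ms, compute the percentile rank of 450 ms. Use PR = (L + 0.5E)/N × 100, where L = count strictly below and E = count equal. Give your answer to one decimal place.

N = 12.
Strictly below 450: 4. Equal to 450: 1.
PR = (4 + 0.5·1)/12 × 100 = 37.5

37.5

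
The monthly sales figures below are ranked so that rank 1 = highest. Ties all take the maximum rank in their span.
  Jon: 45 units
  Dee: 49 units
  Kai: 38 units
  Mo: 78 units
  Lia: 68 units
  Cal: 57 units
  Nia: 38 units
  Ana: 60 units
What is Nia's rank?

Sorted (descending): 78, 68, 60, 57, 49, 45, 38, 38
The 2 values of 38 occupy positions 7–8 → each gets rank 8.
Nia has value 38 units → rank 8.

8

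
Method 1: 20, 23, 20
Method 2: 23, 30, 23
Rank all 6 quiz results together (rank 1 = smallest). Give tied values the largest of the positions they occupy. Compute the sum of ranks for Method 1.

9

Sorted (ascending): 20, 20, 23, 23, 23, 30
The 2 values of 20 occupy positions 1–2 → each gets rank 2.
The 3 values of 23 occupy positions 3–5 → each gets rank 5.
Method 1 values → pooled ranks: 20→2, 23→5, 20→2
Rank sum = 2 + 5 + 2 = 9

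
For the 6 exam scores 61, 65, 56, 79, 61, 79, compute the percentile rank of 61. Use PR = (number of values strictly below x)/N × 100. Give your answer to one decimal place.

16.7

N = 6.
Strictly below 61: 1. Equal to 61: 2.
PR = 1/6 × 100 = 16.7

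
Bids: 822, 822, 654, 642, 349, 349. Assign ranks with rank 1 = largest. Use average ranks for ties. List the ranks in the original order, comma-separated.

Sorted (descending): 822, 822, 654, 642, 349, 349
The 2 values of 822 occupy positions 1–2 → average rank (1+2)/2 = 1.5.
The 2 values of 349 occupy positions 5–6 → average rank (5+6)/2 = 5.5.

1.5, 1.5, 3, 4, 5.5, 5.5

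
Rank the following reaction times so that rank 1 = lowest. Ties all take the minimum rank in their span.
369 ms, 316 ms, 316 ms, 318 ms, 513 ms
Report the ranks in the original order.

4, 1, 1, 3, 5

Sorted (ascending): 316, 316, 318, 369, 513
The 2 values of 316 occupy positions 1–2 → each gets rank 1.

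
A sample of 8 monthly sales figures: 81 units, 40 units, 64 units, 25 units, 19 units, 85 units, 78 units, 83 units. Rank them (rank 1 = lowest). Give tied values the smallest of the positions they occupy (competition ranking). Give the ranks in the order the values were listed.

6, 3, 4, 2, 1, 8, 5, 7

Sorted (ascending): 19, 25, 40, 64, 78, 81, 83, 85
No ties — each value takes its position as its rank.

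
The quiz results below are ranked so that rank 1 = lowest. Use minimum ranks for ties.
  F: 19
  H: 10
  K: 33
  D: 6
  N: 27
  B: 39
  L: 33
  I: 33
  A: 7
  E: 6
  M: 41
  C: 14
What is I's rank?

Sorted (ascending): 6, 6, 7, 10, 14, 19, 27, 33, 33, 33, 39, 41
The 2 values of 6 occupy positions 1–2 → each gets rank 1.
The 3 values of 33 occupy positions 8–10 → each gets rank 8.
I has value 33 → rank 8.

8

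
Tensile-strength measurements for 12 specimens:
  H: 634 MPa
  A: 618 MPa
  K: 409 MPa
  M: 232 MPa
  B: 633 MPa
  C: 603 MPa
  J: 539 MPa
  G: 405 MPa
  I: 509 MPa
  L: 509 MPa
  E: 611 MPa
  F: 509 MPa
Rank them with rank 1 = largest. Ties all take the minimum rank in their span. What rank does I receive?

Sorted (descending): 634, 633, 618, 611, 603, 539, 509, 509, 509, 409, 405, 232
The 3 values of 509 occupy positions 7–9 → each gets rank 7.
I has value 509 MPa → rank 7.

7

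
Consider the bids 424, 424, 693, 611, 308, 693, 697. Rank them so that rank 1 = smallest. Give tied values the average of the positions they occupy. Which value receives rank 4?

Sorted (ascending): 308, 424, 424, 611, 693, 693, 697
The 2 values of 424 occupy positions 2–3 → average rank (2+3)/2 = 2.5.
The 2 values of 693 occupy positions 5–6 → average rank (5+6)/2 = 5.5.
Rank 4 → value 611.

611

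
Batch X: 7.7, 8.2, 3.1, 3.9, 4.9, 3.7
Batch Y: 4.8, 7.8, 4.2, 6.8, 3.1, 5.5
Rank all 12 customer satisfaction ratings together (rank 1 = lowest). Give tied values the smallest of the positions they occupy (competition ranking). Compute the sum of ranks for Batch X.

Sorted (ascending): 3.1, 3.1, 3.7, 3.9, 4.2, 4.8, 4.9, 5.5, 6.8, 7.7, 7.8, 8.2
The 2 values of 3.1 occupy positions 1–2 → each gets rank 1.
Batch X values → pooled ranks: 7.7→10, 8.2→12, 3.1→1, 3.9→4, 4.9→7, 3.7→3
Rank sum = 10 + 12 + 1 + 4 + 7 + 3 = 37

37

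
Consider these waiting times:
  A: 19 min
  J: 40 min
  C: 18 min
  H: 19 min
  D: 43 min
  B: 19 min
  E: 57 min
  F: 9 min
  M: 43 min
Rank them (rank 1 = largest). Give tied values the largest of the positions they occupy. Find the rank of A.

7

Sorted (descending): 57, 43, 43, 40, 19, 19, 19, 18, 9
The 2 values of 43 occupy positions 2–3 → each gets rank 3.
The 3 values of 19 occupy positions 5–7 → each gets rank 7.
A has value 19 min → rank 7.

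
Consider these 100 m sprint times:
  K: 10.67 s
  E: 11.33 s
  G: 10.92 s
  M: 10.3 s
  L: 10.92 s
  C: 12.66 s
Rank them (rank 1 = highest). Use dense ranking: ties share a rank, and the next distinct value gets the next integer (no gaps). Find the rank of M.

5

Sorted (descending): 12.66, 11.33, 10.92, 10.92, 10.67, 10.3
The 2 values of 10.92 share dense rank 3.
Remaining distinct values take the next consecutive integers.
M has value 10.3 s → rank 5.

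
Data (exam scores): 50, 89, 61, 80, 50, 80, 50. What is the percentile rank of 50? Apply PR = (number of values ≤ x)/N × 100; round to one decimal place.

42.9

N = 7.
Strictly below 50: 0. Equal to 50: 3.
PR = 3/7 × 100 = 42.9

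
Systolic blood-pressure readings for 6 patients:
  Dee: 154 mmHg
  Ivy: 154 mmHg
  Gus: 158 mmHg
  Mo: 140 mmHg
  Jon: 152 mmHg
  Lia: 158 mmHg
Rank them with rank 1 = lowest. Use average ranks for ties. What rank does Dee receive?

Sorted (ascending): 140, 152, 154, 154, 158, 158
The 2 values of 154 occupy positions 3–4 → average rank (3+4)/2 = 3.5.
The 2 values of 158 occupy positions 5–6 → average rank (5+6)/2 = 5.5.
Dee has value 154 mmHg → rank 3.5.

3.5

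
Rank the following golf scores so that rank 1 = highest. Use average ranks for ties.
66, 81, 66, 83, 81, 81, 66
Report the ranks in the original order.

6, 3, 6, 1, 3, 3, 6

Sorted (descending): 83, 81, 81, 81, 66, 66, 66
The 3 values of 81 occupy positions 2–4 → average rank 3.
The 3 values of 66 occupy positions 5–7 → average rank 6.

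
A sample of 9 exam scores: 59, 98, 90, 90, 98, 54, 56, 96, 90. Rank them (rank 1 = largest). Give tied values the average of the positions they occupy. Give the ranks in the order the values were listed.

7, 1.5, 5, 5, 1.5, 9, 8, 3, 5

Sorted (descending): 98, 98, 96, 90, 90, 90, 59, 56, 54
The 2 values of 98 occupy positions 1–2 → average rank (1+2)/2 = 1.5.
The 3 values of 90 occupy positions 4–6 → average rank 5.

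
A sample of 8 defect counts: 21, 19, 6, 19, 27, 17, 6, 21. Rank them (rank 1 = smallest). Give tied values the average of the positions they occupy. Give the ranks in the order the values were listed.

Sorted (ascending): 6, 6, 17, 19, 19, 21, 21, 27
The 2 values of 6 occupy positions 1–2 → average rank (1+2)/2 = 1.5.
The 2 values of 19 occupy positions 4–5 → average rank (4+5)/2 = 4.5.
The 2 values of 21 occupy positions 6–7 → average rank (6+7)/2 = 6.5.

6.5, 4.5, 1.5, 4.5, 8, 3, 1.5, 6.5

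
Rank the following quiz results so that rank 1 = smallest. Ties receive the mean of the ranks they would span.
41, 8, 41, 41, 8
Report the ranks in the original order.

Sorted (ascending): 8, 8, 41, 41, 41
The 2 values of 8 occupy positions 1–2 → average rank (1+2)/2 = 1.5.
The 3 values of 41 occupy positions 3–5 → average rank 4.

4, 1.5, 4, 4, 1.5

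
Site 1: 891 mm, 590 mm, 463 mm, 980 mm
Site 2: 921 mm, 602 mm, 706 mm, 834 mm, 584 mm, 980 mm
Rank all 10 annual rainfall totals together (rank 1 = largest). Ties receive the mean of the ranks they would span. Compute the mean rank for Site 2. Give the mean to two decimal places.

5.25

Sorted (descending): 980, 980, 921, 891, 834, 706, 602, 590, 584, 463
The 2 values of 980 occupy positions 1–2 → average rank (1+2)/2 = 1.5.
Site 2 values → pooled ranks: 921→3, 602→7, 706→6, 834→5, 584→9, 980→1.5
Mean rank = (3 + 7 + 6 + 5 + 9 + 1.5) / 6 = 5.25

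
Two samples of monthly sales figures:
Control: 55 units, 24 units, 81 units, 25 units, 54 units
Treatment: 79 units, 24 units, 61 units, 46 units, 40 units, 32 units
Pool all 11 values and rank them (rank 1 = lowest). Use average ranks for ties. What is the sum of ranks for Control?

Sorted (ascending): 24, 24, 25, 32, 40, 46, 54, 55, 61, 79, 81
The 2 values of 24 occupy positions 1–2 → average rank (1+2)/2 = 1.5.
Control values → pooled ranks: 55→8, 24→1.5, 81→11, 25→3, 54→7
Rank sum = 8 + 1.5 + 11 + 3 + 7 = 30.5

30.5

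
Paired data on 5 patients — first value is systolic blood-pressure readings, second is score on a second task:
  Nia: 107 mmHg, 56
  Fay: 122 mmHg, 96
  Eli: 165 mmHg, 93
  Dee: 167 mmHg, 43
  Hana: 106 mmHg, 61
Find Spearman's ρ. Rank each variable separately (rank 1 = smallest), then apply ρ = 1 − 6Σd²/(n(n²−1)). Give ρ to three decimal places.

Ranks of variable 1: 2, 3, 4, 5, 1
Ranks of variable 2: 2, 5, 4, 1, 3
d = r₁ − r₂: 0, -2, 0, 4, -2
d²: 0, 4, 0, 16, 4; Σd² = 24
ρ = 1 − 6·24/(5·24) = 1 − 144/120 = -0.200

-0.200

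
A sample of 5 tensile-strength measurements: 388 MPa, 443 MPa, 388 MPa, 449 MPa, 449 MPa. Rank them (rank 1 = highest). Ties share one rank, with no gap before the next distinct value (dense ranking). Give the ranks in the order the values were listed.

Sorted (descending): 449, 449, 443, 388, 388
The 2 values of 449 share dense rank 1.
The 2 values of 388 share dense rank 3.
Remaining distinct values take the next consecutive integers.

3, 2, 3, 1, 1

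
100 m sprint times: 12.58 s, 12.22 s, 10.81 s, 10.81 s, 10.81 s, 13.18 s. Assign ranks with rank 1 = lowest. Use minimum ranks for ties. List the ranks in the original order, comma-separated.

Sorted (ascending): 10.81, 10.81, 10.81, 12.22, 12.58, 13.18
The 3 values of 10.81 occupy positions 1–3 → each gets rank 1.

5, 4, 1, 1, 1, 6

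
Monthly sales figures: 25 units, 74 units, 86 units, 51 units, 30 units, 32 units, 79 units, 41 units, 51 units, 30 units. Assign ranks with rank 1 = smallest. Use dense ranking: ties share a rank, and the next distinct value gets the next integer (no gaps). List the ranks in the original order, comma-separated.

1, 6, 8, 5, 2, 3, 7, 4, 5, 2

Sorted (ascending): 25, 30, 30, 32, 41, 51, 51, 74, 79, 86
The 2 values of 30 share dense rank 2.
The 2 values of 51 share dense rank 5.
Remaining distinct values take the next consecutive integers.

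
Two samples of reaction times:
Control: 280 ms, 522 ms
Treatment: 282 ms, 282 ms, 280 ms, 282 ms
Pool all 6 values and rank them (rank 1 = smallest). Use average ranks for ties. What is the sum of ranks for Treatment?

13.5

Sorted (ascending): 280, 280, 282, 282, 282, 522
The 2 values of 280 occupy positions 1–2 → average rank (1+2)/2 = 1.5.
The 3 values of 282 occupy positions 3–5 → average rank 4.
Treatment values → pooled ranks: 282→4, 282→4, 280→1.5, 282→4
Rank sum = 4 + 4 + 1.5 + 4 = 13.5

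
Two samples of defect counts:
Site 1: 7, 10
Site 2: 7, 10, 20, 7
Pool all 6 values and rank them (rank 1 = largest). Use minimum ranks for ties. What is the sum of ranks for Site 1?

Sorted (descending): 20, 10, 10, 7, 7, 7
The 2 values of 10 occupy positions 2–3 → each gets rank 2.
The 3 values of 7 occupy positions 4–6 → each gets rank 4.
Site 1 values → pooled ranks: 7→4, 10→2
Rank sum = 4 + 2 = 6

6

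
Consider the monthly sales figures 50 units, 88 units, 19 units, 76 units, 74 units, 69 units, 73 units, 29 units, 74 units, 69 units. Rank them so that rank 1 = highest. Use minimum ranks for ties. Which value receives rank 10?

Sorted (descending): 88, 76, 74, 74, 73, 69, 69, 50, 29, 19
The 2 values of 74 occupy positions 3–4 → each gets rank 3.
The 2 values of 69 occupy positions 6–7 → each gets rank 6.
Rank 10 → value 19.

19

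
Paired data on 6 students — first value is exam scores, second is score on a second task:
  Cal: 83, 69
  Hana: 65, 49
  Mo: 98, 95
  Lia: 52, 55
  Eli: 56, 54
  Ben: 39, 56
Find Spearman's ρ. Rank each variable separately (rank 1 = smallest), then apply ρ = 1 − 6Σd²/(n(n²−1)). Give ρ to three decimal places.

0.429

Ranks of variable 1: 5, 4, 6, 2, 3, 1
Ranks of variable 2: 5, 1, 6, 3, 2, 4
d = r₁ − r₂: 0, 3, 0, -1, 1, -3
d²: 0, 9, 0, 1, 1, 9; Σd² = 20
ρ = 1 − 6·20/(6·35) = 1 − 120/210 = 0.429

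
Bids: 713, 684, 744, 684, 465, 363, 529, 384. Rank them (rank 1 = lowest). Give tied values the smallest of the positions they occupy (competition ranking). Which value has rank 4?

529

Sorted (ascending): 363, 384, 465, 529, 684, 684, 713, 744
The 2 values of 684 occupy positions 5–6 → each gets rank 5.
Rank 4 → value 529.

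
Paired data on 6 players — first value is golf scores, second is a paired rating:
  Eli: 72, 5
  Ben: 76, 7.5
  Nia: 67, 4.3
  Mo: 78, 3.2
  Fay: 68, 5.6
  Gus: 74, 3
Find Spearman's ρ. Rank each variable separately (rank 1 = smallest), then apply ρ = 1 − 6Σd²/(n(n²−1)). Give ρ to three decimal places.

-0.143

Ranks of variable 1: 3, 5, 1, 6, 2, 4
Ranks of variable 2: 4, 6, 3, 2, 5, 1
d = r₁ − r₂: -1, -1, -2, 4, -3, 3
d²: 1, 1, 4, 16, 9, 9; Σd² = 40
ρ = 1 − 6·40/(6·35) = 1 − 240/210 = -0.143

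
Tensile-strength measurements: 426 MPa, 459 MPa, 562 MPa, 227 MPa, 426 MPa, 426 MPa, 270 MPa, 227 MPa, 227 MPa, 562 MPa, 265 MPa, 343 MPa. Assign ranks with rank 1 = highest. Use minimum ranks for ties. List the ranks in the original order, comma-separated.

Sorted (descending): 562, 562, 459, 426, 426, 426, 343, 270, 265, 227, 227, 227
The 2 values of 562 occupy positions 1–2 → each gets rank 1.
The 3 values of 426 occupy positions 4–6 → each gets rank 4.
The 3 values of 227 occupy positions 10–12 → each gets rank 10.

4, 3, 1, 10, 4, 4, 8, 10, 10, 1, 9, 7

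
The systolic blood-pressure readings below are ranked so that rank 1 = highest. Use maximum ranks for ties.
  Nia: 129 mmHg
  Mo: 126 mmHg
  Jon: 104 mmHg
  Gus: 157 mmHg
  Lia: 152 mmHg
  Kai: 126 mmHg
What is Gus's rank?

Sorted (descending): 157, 152, 129, 126, 126, 104
The 2 values of 126 occupy positions 4–5 → each gets rank 5.
Gus has value 157 mmHg → rank 1.

1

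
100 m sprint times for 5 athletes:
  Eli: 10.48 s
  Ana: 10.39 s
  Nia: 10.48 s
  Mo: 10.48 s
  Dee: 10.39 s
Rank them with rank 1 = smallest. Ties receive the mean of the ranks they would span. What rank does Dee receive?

Sorted (ascending): 10.39, 10.39, 10.48, 10.48, 10.48
The 2 values of 10.39 occupy positions 1–2 → average rank (1+2)/2 = 1.5.
The 3 values of 10.48 occupy positions 3–5 → average rank 4.
Dee has value 10.39 s → rank 1.5.

1.5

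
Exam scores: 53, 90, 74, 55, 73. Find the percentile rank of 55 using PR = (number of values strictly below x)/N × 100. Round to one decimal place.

N = 5.
Strictly below 55: 1. Equal to 55: 1.
PR = 1/5 × 100 = 20.0

20.0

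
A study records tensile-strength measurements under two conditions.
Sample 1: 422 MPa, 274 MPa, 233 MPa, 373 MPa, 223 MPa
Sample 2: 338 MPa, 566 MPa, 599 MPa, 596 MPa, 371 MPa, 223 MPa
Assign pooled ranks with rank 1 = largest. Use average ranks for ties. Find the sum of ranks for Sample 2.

29.5

Sorted (descending): 599, 596, 566, 422, 373, 371, 338, 274, 233, 223, 223
The 2 values of 223 occupy positions 10–11 → average rank (10+11)/2 = 10.5.
Sample 2 values → pooled ranks: 338→7, 566→3, 599→1, 596→2, 371→6, 223→10.5
Rank sum = 7 + 3 + 1 + 2 + 6 + 10.5 = 29.5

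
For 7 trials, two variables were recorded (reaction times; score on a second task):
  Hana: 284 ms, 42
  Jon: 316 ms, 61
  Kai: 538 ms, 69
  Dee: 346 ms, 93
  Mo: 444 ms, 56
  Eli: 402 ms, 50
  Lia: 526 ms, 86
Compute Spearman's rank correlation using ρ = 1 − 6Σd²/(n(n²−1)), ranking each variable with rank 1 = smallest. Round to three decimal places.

0.429

Ranks of variable 1: 1, 2, 7, 3, 5, 4, 6
Ranks of variable 2: 1, 4, 5, 7, 3, 2, 6
d = r₁ − r₂: 0, -2, 2, -4, 2, 2, 0
d²: 0, 4, 4, 16, 4, 4, 0; Σd² = 32
ρ = 1 − 6·32/(7·48) = 1 − 192/336 = 0.429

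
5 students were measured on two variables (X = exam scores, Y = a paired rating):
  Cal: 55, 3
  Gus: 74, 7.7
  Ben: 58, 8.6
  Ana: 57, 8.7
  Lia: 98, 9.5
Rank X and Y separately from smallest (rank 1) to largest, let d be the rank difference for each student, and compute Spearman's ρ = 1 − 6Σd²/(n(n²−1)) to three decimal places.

Ranks of variable 1: 1, 4, 3, 2, 5
Ranks of variable 2: 1, 2, 3, 4, 5
d = r₁ − r₂: 0, 2, 0, -2, 0
d²: 0, 4, 0, 4, 0; Σd² = 8
ρ = 1 − 6·8/(5·24) = 1 − 48/120 = 0.600

0.600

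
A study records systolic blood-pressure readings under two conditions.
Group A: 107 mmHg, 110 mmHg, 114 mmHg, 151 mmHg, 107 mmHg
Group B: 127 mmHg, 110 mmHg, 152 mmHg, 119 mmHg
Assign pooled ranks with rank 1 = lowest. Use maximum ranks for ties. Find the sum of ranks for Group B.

26

Sorted (ascending): 107, 107, 110, 110, 114, 119, 127, 151, 152
The 2 values of 107 occupy positions 1–2 → each gets rank 2.
The 2 values of 110 occupy positions 3–4 → each gets rank 4.
Group B values → pooled ranks: 127→7, 110→4, 152→9, 119→6
Rank sum = 7 + 4 + 9 + 6 = 26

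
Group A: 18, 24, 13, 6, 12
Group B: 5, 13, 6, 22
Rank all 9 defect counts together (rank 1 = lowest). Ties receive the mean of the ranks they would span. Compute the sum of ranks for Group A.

Sorted (ascending): 5, 6, 6, 12, 13, 13, 18, 22, 24
The 2 values of 6 occupy positions 2–3 → average rank (2+3)/2 = 2.5.
The 2 values of 13 occupy positions 5–6 → average rank (5+6)/2 = 5.5.
Group A values → pooled ranks: 18→7, 24→9, 13→5.5, 6→2.5, 12→4
Rank sum = 7 + 9 + 5.5 + 2.5 + 4 = 28

28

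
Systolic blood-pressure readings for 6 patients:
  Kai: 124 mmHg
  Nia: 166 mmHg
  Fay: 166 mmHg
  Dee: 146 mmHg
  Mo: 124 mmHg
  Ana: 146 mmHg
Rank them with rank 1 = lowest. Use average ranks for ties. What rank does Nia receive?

Sorted (ascending): 124, 124, 146, 146, 166, 166
The 2 values of 124 occupy positions 1–2 → average rank (1+2)/2 = 1.5.
The 2 values of 146 occupy positions 3–4 → average rank (3+4)/2 = 3.5.
The 2 values of 166 occupy positions 5–6 → average rank (5+6)/2 = 5.5.
Nia has value 166 mmHg → rank 5.5.

5.5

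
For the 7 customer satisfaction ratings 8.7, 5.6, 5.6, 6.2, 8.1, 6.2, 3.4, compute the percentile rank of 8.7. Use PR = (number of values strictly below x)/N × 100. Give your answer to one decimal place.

N = 7.
Strictly below 8.7: 6. Equal to 8.7: 1.
PR = 6/7 × 100 = 85.7

85.7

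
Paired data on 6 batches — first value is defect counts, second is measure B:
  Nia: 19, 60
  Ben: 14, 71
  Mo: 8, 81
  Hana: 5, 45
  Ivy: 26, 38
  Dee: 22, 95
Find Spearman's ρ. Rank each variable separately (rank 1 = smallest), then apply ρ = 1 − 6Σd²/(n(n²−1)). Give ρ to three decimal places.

-0.086

Ranks of variable 1: 4, 3, 2, 1, 6, 5
Ranks of variable 2: 3, 4, 5, 2, 1, 6
d = r₁ − r₂: 1, -1, -3, -1, 5, -1
d²: 1, 1, 9, 1, 25, 1; Σd² = 38
ρ = 1 − 6·38/(6·35) = 1 − 228/210 = -0.086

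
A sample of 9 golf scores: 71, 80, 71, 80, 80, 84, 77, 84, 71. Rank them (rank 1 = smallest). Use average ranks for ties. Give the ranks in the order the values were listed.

2, 6, 2, 6, 6, 8.5, 4, 8.5, 2

Sorted (ascending): 71, 71, 71, 77, 80, 80, 80, 84, 84
The 3 values of 71 occupy positions 1–3 → average rank 2.
The 3 values of 80 occupy positions 5–7 → average rank 6.
The 2 values of 84 occupy positions 8–9 → average rank (8+9)/2 = 8.5.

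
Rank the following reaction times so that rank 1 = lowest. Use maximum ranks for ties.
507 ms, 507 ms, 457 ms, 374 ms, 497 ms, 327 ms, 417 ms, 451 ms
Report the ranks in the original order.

8, 8, 5, 2, 6, 1, 3, 4

Sorted (ascending): 327, 374, 417, 451, 457, 497, 507, 507
The 2 values of 507 occupy positions 7–8 → each gets rank 8.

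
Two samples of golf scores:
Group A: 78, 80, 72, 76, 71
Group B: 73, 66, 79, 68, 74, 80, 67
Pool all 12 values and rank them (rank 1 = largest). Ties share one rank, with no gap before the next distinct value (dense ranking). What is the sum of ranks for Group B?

Sorted (descending): 80, 80, 79, 78, 76, 74, 73, 72, 71, 68, 67, 66
The 2 values of 80 share dense rank 1.
Remaining distinct values take the next consecutive integers.
Group B values → pooled ranks: 73→6, 66→11, 79→2, 68→9, 74→5, 80→1, 67→10
Rank sum = 6 + 11 + 2 + 9 + 5 + 1 + 10 = 44

44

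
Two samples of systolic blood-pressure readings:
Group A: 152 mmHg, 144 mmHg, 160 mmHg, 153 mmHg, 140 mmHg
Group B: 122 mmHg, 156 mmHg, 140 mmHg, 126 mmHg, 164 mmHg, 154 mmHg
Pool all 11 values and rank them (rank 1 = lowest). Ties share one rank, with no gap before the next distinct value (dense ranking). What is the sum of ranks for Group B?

Sorted (ascending): 122, 126, 140, 140, 144, 152, 153, 154, 156, 160, 164
The 2 values of 140 share dense rank 3.
Remaining distinct values take the next consecutive integers.
Group B values → pooled ranks: 122→1, 156→8, 140→3, 126→2, 164→10, 154→7
Rank sum = 1 + 8 + 3 + 2 + 10 + 7 = 31

31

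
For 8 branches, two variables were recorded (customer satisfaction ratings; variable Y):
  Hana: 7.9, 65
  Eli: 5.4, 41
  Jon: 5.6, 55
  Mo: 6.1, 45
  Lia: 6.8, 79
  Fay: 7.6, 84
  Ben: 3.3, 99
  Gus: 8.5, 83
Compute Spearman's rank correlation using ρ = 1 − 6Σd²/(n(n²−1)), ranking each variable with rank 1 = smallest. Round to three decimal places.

Ranks of variable 1: 7, 2, 3, 4, 5, 6, 1, 8
Ranks of variable 2: 4, 1, 3, 2, 5, 7, 8, 6
d = r₁ − r₂: 3, 1, 0, 2, 0, -1, -7, 2
d²: 9, 1, 0, 4, 0, 1, 49, 4; Σd² = 68
ρ = 1 − 6·68/(8·63) = 1 − 408/504 = 0.190

0.190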